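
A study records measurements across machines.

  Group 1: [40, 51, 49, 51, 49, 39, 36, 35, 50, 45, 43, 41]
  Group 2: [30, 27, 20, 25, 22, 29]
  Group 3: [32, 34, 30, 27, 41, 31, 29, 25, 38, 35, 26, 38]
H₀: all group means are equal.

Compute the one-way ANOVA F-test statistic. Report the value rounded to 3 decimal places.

Group means [44.08, 25.50, 32.17], grand mean 35.600
SSB = Σnᵢ(x̄ᵢ−x̄)² = 1617.117; SSW = ΣΣ(x−x̄ᵢ)² = 748.083
MSB = 1617.117/2 = 808.5583; MSW = 748.083/27 = 27.7068
F = MSB/MSW = 29.1827
df = (2, 27)

test statistic = 29.183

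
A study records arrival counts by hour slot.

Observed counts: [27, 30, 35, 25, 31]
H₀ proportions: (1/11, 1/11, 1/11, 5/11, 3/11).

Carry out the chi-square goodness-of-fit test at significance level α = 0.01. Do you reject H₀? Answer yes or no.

reject H₀: yes

n = 148; E_i = n·p_i = [13.45, 13.45, 13.45, 67.27, 40.36]
χ² = (27−13.45)²/13.45 + (30−13.45)²/13.45 + (35−13.45)²/13.45 + (25−67.27)²/67.27 + (31−40.36)²/40.36 = 97.2207
df = 4
p-value (upper-tail) = 0.00000
At α=0.01: p < α → reject H₀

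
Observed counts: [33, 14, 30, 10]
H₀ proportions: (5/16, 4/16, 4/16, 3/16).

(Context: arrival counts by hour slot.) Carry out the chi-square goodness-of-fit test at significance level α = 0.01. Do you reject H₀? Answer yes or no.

reject H₀: no

n = 87; E_i = n·p_i = [27.19, 21.75, 21.75, 16.31]
χ² = (33−27.19)²/27.19 + (14−21.75)²/21.75 + (30−21.75)²/21.75 + (10−16.31)²/16.31 = 9.5762
df = 3
p-value (upper-tail) = 0.02253
At α=0.01: p ≥ α → fail to reject H₀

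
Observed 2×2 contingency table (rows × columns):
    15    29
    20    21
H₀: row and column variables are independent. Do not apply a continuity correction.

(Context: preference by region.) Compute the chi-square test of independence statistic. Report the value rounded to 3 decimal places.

Row totals [44, 41], col totals [35, 50], n=85
χ² = (15−18.12)²/18.12 + (29−25.88)²/25.88 + (20−16.88)²/16.88 + (21−24.12)²/24.12 = 1.8908
df = 1

test statistic = 1.891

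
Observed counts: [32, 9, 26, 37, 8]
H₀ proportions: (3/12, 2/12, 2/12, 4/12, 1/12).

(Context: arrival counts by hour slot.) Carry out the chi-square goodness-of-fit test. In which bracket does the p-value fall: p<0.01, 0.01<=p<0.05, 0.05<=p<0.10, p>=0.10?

p-value bracket: 0.05<=p<0.10

n = 112; E_i = n·p_i = [28.00, 18.67, 18.67, 37.33, 9.33]
χ² = (32−28.00)²/28.00 + (9−18.67)²/18.67 + (26−18.67)²/18.67 + (37−37.33)²/37.33 + (8−9.33)²/9.33 = 8.6518
df = 4
p-value (upper-tail) = 0.07042
→ bracket: 0.05<=p<0.10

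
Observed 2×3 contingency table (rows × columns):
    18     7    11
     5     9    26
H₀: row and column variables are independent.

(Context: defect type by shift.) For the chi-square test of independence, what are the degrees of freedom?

df = (r−1)(c−1) = (2−1)·(3−1) = 2

degrees of freedom = 2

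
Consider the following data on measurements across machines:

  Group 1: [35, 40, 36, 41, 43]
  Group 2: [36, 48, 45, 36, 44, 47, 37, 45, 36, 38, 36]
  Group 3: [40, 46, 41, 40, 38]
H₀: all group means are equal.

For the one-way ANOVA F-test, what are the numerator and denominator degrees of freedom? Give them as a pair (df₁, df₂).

k = 3 groups, N = 21 total
df = (k−1, N−k) = (3−1, 21−3) = (2, 18)

degrees of freedom = [2, 18]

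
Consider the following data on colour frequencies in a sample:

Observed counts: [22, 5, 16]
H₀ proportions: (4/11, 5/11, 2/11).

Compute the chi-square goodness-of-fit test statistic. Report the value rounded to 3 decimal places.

test statistic = 21.977

n = 43; E_i = n·p_i = [15.64, 19.55, 7.82]
χ² = (22−15.64)²/15.64 + (5−19.55)²/19.55 + (16−7.82)²/7.82 = 21.9767
df = 2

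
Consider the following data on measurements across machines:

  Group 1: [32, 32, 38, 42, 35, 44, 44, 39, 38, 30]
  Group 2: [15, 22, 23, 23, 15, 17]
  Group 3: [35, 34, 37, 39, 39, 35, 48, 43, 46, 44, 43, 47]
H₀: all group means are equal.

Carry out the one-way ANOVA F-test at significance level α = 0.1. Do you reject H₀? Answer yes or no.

reject H₀: yes

Group means [37.40, 19.17, 40.83], grand mean 34.964
SSB = Σnᵢ(x̄ᵢ−x̄)² = 1970.064; SSW = ΣΣ(x−x̄ᵢ)² = 578.900
MSB = 1970.064/2 = 985.0321; MSW = 578.900/25 = 23.1560
F = MSB/MSW = 42.5390
df = (2, 25)
p-value (upper-tail) = 0.00000
At α=0.1: p < α → reject H₀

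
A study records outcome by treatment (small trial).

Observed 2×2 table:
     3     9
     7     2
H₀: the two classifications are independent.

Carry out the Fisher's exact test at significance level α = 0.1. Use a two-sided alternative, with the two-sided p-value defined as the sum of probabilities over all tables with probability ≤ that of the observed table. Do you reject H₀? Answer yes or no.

reject H₀: yes

Margins: r₁=12, r₂=9, c₁=10, c₂=11, n=21
p_obs = C(12,3)·C(9,7)/C(21,10); sum pmf over tables with pmf ≤ p_obs
p-value (two-sided) = 0.02997
At α=0.1: p < α → reject H₀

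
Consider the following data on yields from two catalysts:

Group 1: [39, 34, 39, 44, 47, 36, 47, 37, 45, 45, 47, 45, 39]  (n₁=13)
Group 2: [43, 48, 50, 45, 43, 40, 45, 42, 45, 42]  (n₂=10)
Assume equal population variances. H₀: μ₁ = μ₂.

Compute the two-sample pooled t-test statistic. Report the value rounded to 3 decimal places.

test statistic = -1.455

x̄₁=41.846, s₁=4.634, n₁=13
x̄₂=44.300, s₂=2.983, n₂=10
s_p² = [12·4.634² + 9·2.983²]/21 = 16.0853
SE = √(s_p²·(1/13+1/10)) = 1.6870
t = (41.846−44.300)/1.6870 = -1.4546
df = 21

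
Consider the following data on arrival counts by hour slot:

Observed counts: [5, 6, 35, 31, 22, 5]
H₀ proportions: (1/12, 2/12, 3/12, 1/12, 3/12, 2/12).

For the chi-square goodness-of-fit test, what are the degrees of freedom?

degrees of freedom = 5

df = k − 1 = 6 − 1 = 5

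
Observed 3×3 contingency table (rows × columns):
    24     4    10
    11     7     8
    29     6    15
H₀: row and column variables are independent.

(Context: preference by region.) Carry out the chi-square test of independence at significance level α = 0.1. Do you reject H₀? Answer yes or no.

reject H₀: no

Row totals [38, 26, 50], col totals [64, 17, 33], n=114
χ² = (24−21.33)²/21.33 + (4−5.67)²/5.67 + (10−11.00)²/11.00 + (11−14.60)²/14.60 + (7−3.88)²/3.88 + (8−7.53)²/7.53 + (29−28.07)²/28.07 + (6−7.46)²/7.46 + (15−14.47)²/14.47 = 4.6799
df = 4
p-value (upper-tail) = 0.32174
At α=0.1: p ≥ α → fail to reject H₀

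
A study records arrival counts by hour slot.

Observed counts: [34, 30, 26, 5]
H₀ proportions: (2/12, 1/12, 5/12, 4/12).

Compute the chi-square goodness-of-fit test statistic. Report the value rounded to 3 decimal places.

test statistic = 109.562

n = 95; E_i = n·p_i = [15.83, 7.92, 39.58, 31.67]
χ² = (34−15.83)²/15.83 + (30−7.92)²/7.92 + (26−39.58)²/39.58 + (5−31.67)²/31.67 = 109.5621
df = 3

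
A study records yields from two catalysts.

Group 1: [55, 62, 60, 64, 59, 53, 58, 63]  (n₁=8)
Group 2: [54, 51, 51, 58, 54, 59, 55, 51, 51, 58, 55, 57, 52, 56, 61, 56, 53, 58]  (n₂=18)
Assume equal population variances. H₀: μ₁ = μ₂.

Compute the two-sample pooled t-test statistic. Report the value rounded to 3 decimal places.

x̄₁=59.250, s₁=3.845, n₁=8
x̄₂=55.000, s₂=3.106, n₂=18
s_p² = [7·3.845² + 17·3.106²]/24 = 11.1458
SE = √(s_p²·(1/8+1/18)) = 1.4186
t = (59.250−55.000)/1.4186 = 2.9959
df = 24

test statistic = 2.996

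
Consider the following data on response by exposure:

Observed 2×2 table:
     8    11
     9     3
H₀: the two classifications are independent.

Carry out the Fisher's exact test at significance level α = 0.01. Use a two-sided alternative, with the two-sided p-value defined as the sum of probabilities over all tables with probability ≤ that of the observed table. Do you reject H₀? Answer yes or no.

reject H₀: no

Margins: r₁=19, r₂=12, c₁=17, c₂=14, n=31
p_obs = C(19,8)·C(12,9)/C(31,17); sum pmf over tables with pmf ≤ p_obs
p-value (two-sided) = 0.13782
At α=0.01: p ≥ α → fail to reject H₀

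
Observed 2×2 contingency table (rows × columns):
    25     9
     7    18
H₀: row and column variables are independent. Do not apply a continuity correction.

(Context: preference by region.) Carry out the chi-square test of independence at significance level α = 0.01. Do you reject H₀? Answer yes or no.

Row totals [34, 25], col totals [32, 27], n=59
χ² = (25−18.44)²/18.44 + (9−15.56)²/15.56 + (7−13.56)²/13.56 + (18−11.44)²/11.44 = 12.0321
df = 1
p-value (upper-tail) = 0.00052
At α=0.01: p < α → reject H₀

reject H₀: yes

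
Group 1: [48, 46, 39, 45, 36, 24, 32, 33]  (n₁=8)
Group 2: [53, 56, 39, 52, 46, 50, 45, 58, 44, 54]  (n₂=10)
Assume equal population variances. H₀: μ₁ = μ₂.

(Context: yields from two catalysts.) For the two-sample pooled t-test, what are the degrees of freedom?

df = n₁ + n₂ − 2 = 8 + 10 − 2 = 16

degrees of freedom = 16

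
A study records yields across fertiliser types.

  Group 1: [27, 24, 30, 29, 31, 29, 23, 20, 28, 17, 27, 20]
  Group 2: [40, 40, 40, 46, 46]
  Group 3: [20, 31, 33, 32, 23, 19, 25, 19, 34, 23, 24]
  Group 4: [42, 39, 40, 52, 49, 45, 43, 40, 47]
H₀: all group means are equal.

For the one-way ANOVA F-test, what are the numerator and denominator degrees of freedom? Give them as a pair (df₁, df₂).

degrees of freedom = [3, 33]

k = 4 groups, N = 37 total
df = (k−1, N−k) = (4−1, 37−4) = (3, 33)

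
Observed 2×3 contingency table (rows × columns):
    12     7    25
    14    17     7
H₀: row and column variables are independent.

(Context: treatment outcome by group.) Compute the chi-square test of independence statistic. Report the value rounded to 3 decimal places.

Row totals [44, 38], col totals [26, 24, 32], n=82
χ² = (12−13.95)²/13.95 + (7−12.88)²/12.88 + (25−17.17)²/17.17 + (14−12.05)²/12.05 + (17−11.12)²/11.12 + (7−14.83)²/14.83 = 14.0819
df = 2

test statistic = 14.082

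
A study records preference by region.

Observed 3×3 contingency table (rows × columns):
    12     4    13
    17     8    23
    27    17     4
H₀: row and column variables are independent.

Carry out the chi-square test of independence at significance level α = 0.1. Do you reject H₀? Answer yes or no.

reject H₀: yes

Row totals [29, 48, 48], col totals [56, 29, 40], n=125
χ² = (12−12.99)²/12.99 + (4−6.73)²/6.73 + (13−9.28)²/9.28 + (17−21.50)²/21.50 + (8−11.14)²/11.14 + (23−15.36)²/15.36 + (27−21.50)²/21.50 + (17−11.14)²/11.14 + (4−15.36)²/15.36 = 21.1939
df = 4
p-value (upper-tail) = 0.00029
At α=0.1: p < α → reject H₀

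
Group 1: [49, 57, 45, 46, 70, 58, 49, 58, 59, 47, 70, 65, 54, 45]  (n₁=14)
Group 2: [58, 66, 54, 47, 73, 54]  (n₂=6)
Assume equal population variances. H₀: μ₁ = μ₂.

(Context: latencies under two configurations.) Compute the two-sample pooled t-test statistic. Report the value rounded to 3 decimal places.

test statistic = -0.806

x̄₁=55.143, s₁=8.796, n₁=14
x̄₂=58.667, s₂=9.374, n₂=6
s_p² = [13·8.796² + 5·9.374²]/18 = 80.2804
SE = √(s_p²·(1/14+1/6)) = 4.3720
t = (55.143−58.667)/4.3720 = -0.8060
df = 18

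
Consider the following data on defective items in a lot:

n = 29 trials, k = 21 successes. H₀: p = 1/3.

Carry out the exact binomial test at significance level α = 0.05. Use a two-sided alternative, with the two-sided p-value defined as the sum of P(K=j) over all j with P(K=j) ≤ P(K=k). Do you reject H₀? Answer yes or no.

Exact binomial: n=29, k=21, p₀=1/3=0.3333
P(X=j) = C(n,j)·p₀^j·(1−p₀)^(n−j); p = Σ P(X=j) over j with P(X=j) ≤ P(X=21)
p-value (two-sided) = 0.00003
At α=0.05: p < α → reject H₀

reject H₀: yes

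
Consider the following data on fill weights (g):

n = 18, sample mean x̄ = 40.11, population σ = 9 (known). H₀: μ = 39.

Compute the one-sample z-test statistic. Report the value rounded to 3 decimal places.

SE = σ/√n = 9/√18 = 2.1213
z = (x̄−μ₀)/SE = (40.11−39)/2.1213 = 0.5233

test statistic = 0.523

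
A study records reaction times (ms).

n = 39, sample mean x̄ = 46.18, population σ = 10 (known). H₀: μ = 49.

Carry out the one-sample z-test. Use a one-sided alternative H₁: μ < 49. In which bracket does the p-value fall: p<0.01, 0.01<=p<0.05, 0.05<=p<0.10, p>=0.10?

p-value bracket: 0.01<=p<0.05

SE = σ/√n = 10/√39 = 1.6013
z = (x̄−μ₀)/SE = (46.18−49)/1.6013 = -1.7611
p-value (one-sided, H₁ less) = 0.03911
→ bracket: 0.01<=p<0.05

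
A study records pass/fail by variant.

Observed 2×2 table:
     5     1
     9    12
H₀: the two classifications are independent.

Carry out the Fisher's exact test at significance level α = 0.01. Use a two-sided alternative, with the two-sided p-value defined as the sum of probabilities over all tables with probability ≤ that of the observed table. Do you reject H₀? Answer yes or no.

reject H₀: no

Margins: r₁=6, r₂=21, c₁=14, c₂=13, n=27
p_obs = C(6,5)·C(21,9)/C(27,14); sum pmf over tables with pmf ≤ p_obs
p-value (two-sided) = 0.16473
At α=0.01: p ≥ α → fail to reject H₀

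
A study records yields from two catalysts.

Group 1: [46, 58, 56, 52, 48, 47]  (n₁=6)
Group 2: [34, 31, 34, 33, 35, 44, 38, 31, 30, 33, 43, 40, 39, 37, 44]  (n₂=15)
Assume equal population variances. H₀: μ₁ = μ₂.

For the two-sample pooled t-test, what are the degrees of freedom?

df = n₁ + n₂ − 2 = 6 + 15 − 2 = 19

degrees of freedom = 19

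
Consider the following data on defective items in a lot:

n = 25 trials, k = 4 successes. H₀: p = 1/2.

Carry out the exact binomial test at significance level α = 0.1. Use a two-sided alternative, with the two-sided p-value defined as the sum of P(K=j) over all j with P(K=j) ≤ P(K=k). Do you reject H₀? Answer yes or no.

Exact binomial: n=25, k=4, p₀=1/2=0.5000
P(X=j) = C(n,j)·p₀^j·(1−p₀)^(n−j); p = Σ P(X=j) over j with P(X=j) ≤ P(X=4)
p-value (two-sided) = 0.00091
At α=0.1: p < α → reject H₀

reject H₀: yes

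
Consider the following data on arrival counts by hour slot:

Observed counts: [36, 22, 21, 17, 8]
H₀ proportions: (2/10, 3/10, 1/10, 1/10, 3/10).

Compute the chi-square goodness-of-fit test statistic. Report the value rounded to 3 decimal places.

test statistic = 46.064

n = 104; E_i = n·p_i = [20.80, 31.20, 10.40, 10.40, 31.20]
χ² = (36−20.80)²/20.80 + (22−31.20)²/31.20 + (21−10.40)²/10.40 + (17−10.40)²/10.40 + (8−31.20)²/31.20 = 46.0641
df = 4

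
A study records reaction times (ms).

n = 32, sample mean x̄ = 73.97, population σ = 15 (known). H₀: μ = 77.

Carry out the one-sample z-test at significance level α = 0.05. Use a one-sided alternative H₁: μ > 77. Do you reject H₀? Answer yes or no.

SE = σ/√n = 15/√32 = 2.6517
z = (x̄−μ₀)/SE = (73.97−77)/2.6517 = -1.1427
p-value (one-sided, H₁ greater) = 0.87342
At α=0.05: p ≥ α → fail to reject H₀

reject H₀: no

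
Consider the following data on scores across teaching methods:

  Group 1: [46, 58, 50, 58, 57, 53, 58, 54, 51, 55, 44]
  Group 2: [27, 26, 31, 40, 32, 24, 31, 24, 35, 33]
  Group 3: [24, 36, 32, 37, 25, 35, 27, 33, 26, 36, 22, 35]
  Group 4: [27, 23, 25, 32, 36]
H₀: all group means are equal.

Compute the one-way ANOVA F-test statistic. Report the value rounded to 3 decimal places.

Group means [53.09, 30.30, 30.67, 28.60], grand mean 36.789
SSB = Σnᵢ(x̄ᵢ−x̄)² = 4129.440; SSW = ΣΣ(x−x̄ᵢ)² = 916.876
MSB = 4129.440/3 = 1376.4800; MSW = 916.876/34 = 26.9669
F = MSB/MSW = 51.0433
df = (3, 34)

test statistic = 51.043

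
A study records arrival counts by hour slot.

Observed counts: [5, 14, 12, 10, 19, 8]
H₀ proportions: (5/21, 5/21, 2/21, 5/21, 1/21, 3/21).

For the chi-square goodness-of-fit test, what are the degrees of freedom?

df = k − 1 = 6 − 1 = 5

degrees of freedom = 5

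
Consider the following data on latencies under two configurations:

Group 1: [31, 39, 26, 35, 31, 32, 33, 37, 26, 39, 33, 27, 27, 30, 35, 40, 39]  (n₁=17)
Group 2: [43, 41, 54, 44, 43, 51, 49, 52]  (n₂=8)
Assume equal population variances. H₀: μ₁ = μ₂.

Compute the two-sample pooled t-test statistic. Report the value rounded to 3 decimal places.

x̄₁=32.941, s₁=4.802, n₁=17
x̄₂=47.125, s₂=4.941, n₂=8
s_p² = [16·4.802² + 7·4.941²]/23 = 23.4703
SE = √(s_p²·(1/17+1/8)) = 2.0771
t = (32.941−47.125)/2.0771 = -6.8286
df = 23

test statistic = -6.829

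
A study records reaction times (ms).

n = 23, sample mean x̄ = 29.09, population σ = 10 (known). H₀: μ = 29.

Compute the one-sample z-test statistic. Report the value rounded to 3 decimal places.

test statistic = 0.043

SE = σ/√n = 10/√23 = 2.0851
z = (x̄−μ₀)/SE = (29.09−29)/2.0851 = 0.0432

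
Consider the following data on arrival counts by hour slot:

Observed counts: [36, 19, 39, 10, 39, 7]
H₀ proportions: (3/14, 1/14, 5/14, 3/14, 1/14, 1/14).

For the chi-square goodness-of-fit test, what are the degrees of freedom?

df = k − 1 = 6 − 1 = 5

degrees of freedom = 5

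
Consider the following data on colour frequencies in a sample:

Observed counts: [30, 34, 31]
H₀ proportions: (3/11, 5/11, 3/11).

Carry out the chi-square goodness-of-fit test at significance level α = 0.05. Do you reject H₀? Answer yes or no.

n = 95; E_i = n·p_i = [25.91, 43.18, 25.91]
χ² = (30−25.91)²/25.91 + (34−43.18)²/43.18 + (31−25.91)²/25.91 = 3.5986
df = 2
p-value (upper-tail) = 0.16541
At α=0.05: p ≥ α → fail to reject H₀

reject H₀: no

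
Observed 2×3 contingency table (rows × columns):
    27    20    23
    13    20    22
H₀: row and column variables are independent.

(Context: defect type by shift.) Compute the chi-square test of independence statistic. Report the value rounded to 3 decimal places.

test statistic = 3.168

Row totals [70, 55], col totals [40, 40, 45], n=125
χ² = (27−22.40)²/22.40 + (20−22.40)²/22.40 + (23−25.20)²/25.20 + (13−17.60)²/17.60 + (20−17.60)²/17.60 + (22−19.80)²/19.80 = 3.1678
df = 2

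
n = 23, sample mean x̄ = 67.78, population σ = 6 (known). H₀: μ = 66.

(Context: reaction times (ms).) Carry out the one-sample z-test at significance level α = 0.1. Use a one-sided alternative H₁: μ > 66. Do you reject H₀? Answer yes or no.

reject H₀: yes

SE = σ/√n = 6/√23 = 1.2511
z = (x̄−μ₀)/SE = (67.78−66)/1.2511 = 1.4228
p-value (one-sided, H₁ greater) = 0.07740
At α=0.1: p < α → reject H₀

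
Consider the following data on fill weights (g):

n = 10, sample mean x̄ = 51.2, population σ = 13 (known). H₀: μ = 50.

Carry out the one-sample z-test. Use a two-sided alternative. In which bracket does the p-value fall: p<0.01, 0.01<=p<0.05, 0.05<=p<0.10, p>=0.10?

p-value bracket: p>=0.10

SE = σ/√n = 13/√10 = 4.1110
z = (x̄−μ₀)/SE = (51.2−50)/4.1110 = 0.2919
p-value (two-sided) = 0.77036
→ bracket: p>=0.10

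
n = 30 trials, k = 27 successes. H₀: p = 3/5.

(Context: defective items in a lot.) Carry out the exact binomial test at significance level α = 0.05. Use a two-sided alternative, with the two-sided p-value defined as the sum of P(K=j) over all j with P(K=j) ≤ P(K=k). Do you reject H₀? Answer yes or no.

reject H₀: yes

Exact binomial: n=30, k=27, p₀=3/5=0.6000
P(X=j) = C(n,j)·p₀^j·(1−p₀)^(n−j); p = Σ P(X=j) over j with P(X=j) ≤ P(X=27)
p-value (two-sided) = 0.00054
At α=0.05: p < α → reject H₀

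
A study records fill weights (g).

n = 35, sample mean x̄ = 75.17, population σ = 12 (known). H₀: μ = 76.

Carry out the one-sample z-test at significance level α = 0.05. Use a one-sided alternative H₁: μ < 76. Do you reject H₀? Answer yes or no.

SE = σ/√n = 12/√35 = 2.0284
z = (x̄−μ₀)/SE = (75.17−76)/2.0284 = -0.4092
p-value (one-sided, H₁ less) = 0.34120
At α=0.05: p ≥ α → fail to reject H₀

reject H₀: no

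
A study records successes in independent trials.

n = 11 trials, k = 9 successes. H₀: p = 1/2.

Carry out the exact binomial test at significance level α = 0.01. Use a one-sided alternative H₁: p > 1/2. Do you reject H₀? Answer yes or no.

Exact binomial: n=11, k=9, p₀=1/2=0.5000
P(X≥9) from Σ C(n,i)·p₀^i·(1−p₀)^(n−i)
p-value (one-sided, H₁ greater) = 0.03271
At α=0.01: p ≥ α → fail to reject H₀

reject H₀: no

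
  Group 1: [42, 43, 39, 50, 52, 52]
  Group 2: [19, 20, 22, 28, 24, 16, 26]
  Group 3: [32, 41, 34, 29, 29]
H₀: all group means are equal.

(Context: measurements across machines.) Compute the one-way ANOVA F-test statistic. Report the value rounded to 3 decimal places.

Group means [46.33, 22.14, 33.00], grand mean 33.222
SSB = Σnᵢ(x̄ᵢ−x̄)² = 1890.921; SSW = ΣΣ(x−x̄ᵢ)² = 364.190
MSB = 1890.921/2 = 945.4603; MSW = 364.190/15 = 24.2794
F = MSB/MSW = 38.9409
df = (2, 15)

test statistic = 38.941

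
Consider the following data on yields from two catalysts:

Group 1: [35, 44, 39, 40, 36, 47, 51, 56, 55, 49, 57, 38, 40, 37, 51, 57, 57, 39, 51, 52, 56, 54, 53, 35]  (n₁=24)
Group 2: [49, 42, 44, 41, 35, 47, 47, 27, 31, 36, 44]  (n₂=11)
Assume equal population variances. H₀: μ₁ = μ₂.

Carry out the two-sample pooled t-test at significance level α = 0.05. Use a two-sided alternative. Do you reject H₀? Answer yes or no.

reject H₀: yes

x̄₁=47.042, s₁=8.111, n₁=24
x̄₂=40.273, s₂=7.115, n₂=11
s_p² = [23·8.111² + 10·7.115²]/33 = 61.1861
SE = √(s_p²·(1/24+1/11)) = 2.8481
t = (47.042−40.273)/2.8481 = 2.3766
df = 33
p-value (two-sided) = 0.02343
At α=0.05: p < α → reject H₀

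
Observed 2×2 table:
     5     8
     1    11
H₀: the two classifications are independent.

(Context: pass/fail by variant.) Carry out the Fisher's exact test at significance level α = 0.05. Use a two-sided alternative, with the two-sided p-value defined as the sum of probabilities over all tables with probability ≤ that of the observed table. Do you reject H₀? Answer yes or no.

Margins: r₁=13, r₂=12, c₁=6, c₂=19, n=25
p_obs = C(13,5)·C(12,1)/C(25,6); sum pmf over tables with pmf ≤ p_obs
p-value (two-sided) = 0.16025
At α=0.05: p ≥ α → fail to reject H₀

reject H₀: no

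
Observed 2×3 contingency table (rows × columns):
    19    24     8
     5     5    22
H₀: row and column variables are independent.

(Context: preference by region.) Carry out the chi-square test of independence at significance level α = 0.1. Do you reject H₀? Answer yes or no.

reject H₀: yes

Row totals [51, 32], col totals [24, 29, 30], n=83
χ² = (19−14.75)²/14.75 + (24−17.82)²/17.82 + (8−18.43)²/18.43 + (5−9.25)²/9.25 + (5−11.18)²/11.18 + (22−11.57)²/11.57 = 24.0597
df = 2
p-value (upper-tail) = 0.00001
At α=0.1: p < α → reject H₀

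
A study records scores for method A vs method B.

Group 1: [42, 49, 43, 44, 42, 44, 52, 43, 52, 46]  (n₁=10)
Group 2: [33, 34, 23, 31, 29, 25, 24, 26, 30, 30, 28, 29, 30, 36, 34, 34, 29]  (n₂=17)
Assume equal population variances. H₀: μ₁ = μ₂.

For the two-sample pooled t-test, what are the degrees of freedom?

df = n₁ + n₂ − 2 = 10 + 17 − 2 = 25

degrees of freedom = 25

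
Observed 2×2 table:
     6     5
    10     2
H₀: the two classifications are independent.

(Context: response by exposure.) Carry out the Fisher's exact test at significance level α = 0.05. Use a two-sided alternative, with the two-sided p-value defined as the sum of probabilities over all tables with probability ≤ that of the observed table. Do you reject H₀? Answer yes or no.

Margins: r₁=11, r₂=12, c₁=16, c₂=7, n=23
p_obs = C(11,6)·C(12,10)/C(23,16); sum pmf over tables with pmf ≤ p_obs
p-value (two-sided) = 0.19303
At α=0.05: p ≥ α → fail to reject H₀

reject H₀: no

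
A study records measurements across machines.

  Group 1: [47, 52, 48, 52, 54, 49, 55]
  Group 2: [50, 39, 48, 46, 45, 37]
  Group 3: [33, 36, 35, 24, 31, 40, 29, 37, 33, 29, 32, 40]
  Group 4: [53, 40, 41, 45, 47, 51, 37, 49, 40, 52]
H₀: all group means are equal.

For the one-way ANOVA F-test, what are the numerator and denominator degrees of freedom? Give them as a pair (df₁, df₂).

k = 4 groups, N = 35 total
df = (k−1, N−k) = (4−1, 35−4) = (3, 31)

degrees of freedom = [3, 31]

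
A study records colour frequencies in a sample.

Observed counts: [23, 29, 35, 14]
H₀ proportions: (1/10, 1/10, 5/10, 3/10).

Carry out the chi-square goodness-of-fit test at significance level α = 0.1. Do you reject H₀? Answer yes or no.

n = 101; E_i = n·p_i = [10.10, 10.10, 50.50, 30.30]
χ² = (23−10.10)²/10.10 + (29−10.10)²/10.10 + (35−50.50)²/50.50 + (14−30.30)²/30.30 = 65.3696
df = 3
p-value (upper-tail) = 0.00000
At α=0.1: p < α → reject H₀

reject H₀: yes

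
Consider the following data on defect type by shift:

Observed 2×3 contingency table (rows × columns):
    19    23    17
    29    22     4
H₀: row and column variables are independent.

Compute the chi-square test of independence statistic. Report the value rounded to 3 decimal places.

test statistic = 10.025

Row totals [59, 55], col totals [48, 45, 21], n=114
χ² = (19−24.84)²/24.84 + (23−23.29)²/23.29 + (17−10.87)²/10.87 + (29−23.16)²/23.16 + (22−21.71)²/21.71 + (4−10.13)²/10.13 = 10.0252
df = 2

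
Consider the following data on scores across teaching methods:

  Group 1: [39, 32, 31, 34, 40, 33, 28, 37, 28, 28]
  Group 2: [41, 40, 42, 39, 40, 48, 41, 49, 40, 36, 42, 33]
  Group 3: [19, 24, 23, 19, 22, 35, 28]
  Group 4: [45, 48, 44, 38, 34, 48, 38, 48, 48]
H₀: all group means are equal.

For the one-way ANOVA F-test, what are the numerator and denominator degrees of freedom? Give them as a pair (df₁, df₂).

degrees of freedom = [3, 34]

k = 4 groups, N = 38 total
df = (k−1, N−k) = (4−1, 38−4) = (3, 34)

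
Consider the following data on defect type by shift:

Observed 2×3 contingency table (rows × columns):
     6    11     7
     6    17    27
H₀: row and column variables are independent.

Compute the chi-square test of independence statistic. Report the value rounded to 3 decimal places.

test statistic = 4.467

Row totals [24, 50], col totals [12, 28, 34], n=74
χ² = (6−3.89)²/3.89 + (11−9.08)²/9.08 + (7−11.03)²/11.03 + (6−8.11)²/8.11 + (17−18.92)²/18.92 + (27−22.97)²/22.97 = 4.4667
df = 2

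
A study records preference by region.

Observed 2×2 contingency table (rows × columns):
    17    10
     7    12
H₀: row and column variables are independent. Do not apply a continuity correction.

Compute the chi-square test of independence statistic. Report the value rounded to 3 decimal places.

test statistic = 3.049

Row totals [27, 19], col totals [24, 22], n=46
χ² = (17−14.09)²/14.09 + (10−12.91)²/12.91 + (7−9.91)²/9.91 + (12−9.09)²/9.09 = 3.0494
df = 1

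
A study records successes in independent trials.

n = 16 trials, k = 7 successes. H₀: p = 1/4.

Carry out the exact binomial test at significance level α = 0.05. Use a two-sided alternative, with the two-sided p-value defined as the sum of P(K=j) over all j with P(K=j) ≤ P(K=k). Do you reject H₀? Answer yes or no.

reject H₀: no

Exact binomial: n=16, k=7, p₀=1/4=0.2500
P(X=j) = C(n,j)·p₀^j·(1−p₀)^(n−j); p = Σ P(X=j) over j with P(X=j) ≤ P(X=7)
p-value (two-sided) = 0.08958
At α=0.05: p ≥ α → fail to reject H₀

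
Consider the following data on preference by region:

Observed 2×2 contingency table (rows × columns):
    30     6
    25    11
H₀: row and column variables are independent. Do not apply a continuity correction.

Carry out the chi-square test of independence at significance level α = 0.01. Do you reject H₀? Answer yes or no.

Row totals [36, 36], col totals [55, 17], n=72
χ² = (30−27.50)²/27.50 + (6−8.50)²/8.50 + (25−27.50)²/27.50 + (11−8.50)²/8.50 = 1.9251
df = 1
p-value (upper-tail) = 0.16529
At α=0.01: p ≥ α → fail to reject H₀

reject H₀: no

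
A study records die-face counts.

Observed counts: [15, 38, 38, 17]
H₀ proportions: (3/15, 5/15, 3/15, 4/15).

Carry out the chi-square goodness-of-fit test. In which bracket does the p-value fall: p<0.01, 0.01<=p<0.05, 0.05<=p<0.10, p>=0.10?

p-value bracket: p<0.01

n = 108; E_i = n·p_i = [21.60, 36.00, 21.60, 28.80]
χ² = (15−21.60)²/21.60 + (38−36.00)²/36.00 + (38−21.60)²/21.60 + (17−28.80)²/28.80 = 19.4144
df = 3
p-value (upper-tail) = 0.00022
→ bracket: p<0.01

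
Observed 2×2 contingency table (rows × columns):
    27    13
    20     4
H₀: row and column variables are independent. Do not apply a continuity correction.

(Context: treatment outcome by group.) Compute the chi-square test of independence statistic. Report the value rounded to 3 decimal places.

test statistic = 1.928

Row totals [40, 24], col totals [47, 17], n=64
χ² = (27−29.38)²/29.38 + (13−10.62)²/10.62 + (20−17.62)²/17.62 + (4−6.38)²/6.38 = 1.9277
df = 1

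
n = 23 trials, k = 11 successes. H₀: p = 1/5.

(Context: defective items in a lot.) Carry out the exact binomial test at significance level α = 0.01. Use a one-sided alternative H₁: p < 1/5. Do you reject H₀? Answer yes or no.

Exact binomial: n=23, k=11, p₀=1/5=0.2000
P(X≤11) from Σ C(n,i)·p₀^i·(1−p₀)^(n−i)
p-value (one-sided, H₁ less) = 0.99940
At α=0.01: p ≥ α → fail to reject H₀

reject H₀: no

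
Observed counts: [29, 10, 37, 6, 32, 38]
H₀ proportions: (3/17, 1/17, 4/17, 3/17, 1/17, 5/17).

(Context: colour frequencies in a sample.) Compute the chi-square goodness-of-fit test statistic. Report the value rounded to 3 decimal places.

test statistic = 76.984

n = 152; E_i = n·p_i = [26.82, 8.94, 35.76, 26.82, 8.94, 44.71]
χ² = (29−26.82)²/26.82 + (10−8.94)²/8.94 + (37−35.76)²/35.76 + (6−26.82)²/26.82 + (32−8.94)²/8.94 + (38−44.71)²/44.71 = 76.9837
df = 5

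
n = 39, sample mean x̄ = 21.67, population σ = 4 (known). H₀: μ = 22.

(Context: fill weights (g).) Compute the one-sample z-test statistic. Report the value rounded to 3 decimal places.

test statistic = -0.515

SE = σ/√n = 4/√39 = 0.6405
z = (x̄−μ₀)/SE = (21.67−22)/0.6405 = -0.5152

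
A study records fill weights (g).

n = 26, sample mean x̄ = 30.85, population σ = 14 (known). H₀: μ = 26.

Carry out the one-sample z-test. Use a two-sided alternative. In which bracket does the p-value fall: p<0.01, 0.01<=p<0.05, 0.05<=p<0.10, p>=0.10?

p-value bracket: 0.05<=p<0.10

SE = σ/√n = 14/√26 = 2.7456
z = (x̄−μ₀)/SE = (30.85−26)/2.7456 = 1.7664
p-value (two-sided) = 0.07732
→ bracket: 0.05<=p<0.10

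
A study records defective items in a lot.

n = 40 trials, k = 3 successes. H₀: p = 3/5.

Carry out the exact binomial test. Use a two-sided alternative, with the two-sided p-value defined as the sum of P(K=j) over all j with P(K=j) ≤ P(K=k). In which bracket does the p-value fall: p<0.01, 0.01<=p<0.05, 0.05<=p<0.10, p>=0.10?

p-value bracket: p<0.01

Exact binomial: n=40, k=3, p₀=3/5=0.6000
P(X=j) = C(n,j)·p₀^j·(1−p₀)^(n−j); p = Σ P(X=j) over j with P(X=j) ≤ P(X=3)
p-value (two-sided) = 0.00000
→ bracket: p<0.01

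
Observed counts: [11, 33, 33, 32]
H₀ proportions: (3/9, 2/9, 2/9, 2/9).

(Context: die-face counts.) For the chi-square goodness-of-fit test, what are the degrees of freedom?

df = k − 1 = 4 − 1 = 3

degrees of freedom = 3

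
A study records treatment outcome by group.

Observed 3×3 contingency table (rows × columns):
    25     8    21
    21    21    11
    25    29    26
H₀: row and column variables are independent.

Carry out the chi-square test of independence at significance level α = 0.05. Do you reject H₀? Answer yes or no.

Row totals [54, 53, 80], col totals [71, 58, 58], n=187
χ² = (25−20.50)²/20.50 + (8−16.75)²/16.75 + (21−16.75)²/16.75 + (21−20.12)²/20.12 + (21−16.44)²/16.44 + (11−16.44)²/16.44 + (25−30.37)²/30.37 + (29−24.81)²/24.81 + (26−24.81)²/24.81 = 11.4530
df = 4
p-value (upper-tail) = 0.02192
At α=0.05: p < α → reject H₀

reject H₀: yes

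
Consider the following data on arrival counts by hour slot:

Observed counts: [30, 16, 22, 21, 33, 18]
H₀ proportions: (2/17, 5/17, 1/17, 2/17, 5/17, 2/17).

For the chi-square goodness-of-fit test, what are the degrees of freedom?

df = k − 1 = 6 − 1 = 5

degrees of freedom = 5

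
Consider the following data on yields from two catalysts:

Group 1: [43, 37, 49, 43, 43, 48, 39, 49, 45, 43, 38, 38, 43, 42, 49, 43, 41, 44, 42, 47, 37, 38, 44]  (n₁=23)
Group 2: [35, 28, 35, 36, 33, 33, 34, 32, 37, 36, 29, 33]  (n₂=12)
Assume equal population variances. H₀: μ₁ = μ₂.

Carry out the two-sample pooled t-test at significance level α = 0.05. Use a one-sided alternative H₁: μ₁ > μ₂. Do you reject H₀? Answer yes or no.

x̄₁=42.826, s₁=3.833, n₁=23
x̄₂=33.417, s₂=2.746, n₂=12
s_p² = [22·3.833² + 11·2.746²]/33 = 12.3097
SE = √(s_p²·(1/23+1/12)) = 1.2494
t = (42.826−33.417)/1.2494 = 7.5311
df = 33
p-value (one-sided, H₁ greater) = 0.00000
At α=0.05: p < α → reject H₀

reject H₀: yes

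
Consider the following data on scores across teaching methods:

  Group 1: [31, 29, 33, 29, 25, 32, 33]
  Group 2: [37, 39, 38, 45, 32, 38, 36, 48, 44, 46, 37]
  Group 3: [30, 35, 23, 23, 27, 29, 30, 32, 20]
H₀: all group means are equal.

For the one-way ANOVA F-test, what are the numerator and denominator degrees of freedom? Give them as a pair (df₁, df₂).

k = 3 groups, N = 27 total
df = (k−1, N−k) = (3−1, 27−3) = (2, 24)

degrees of freedom = [2, 24]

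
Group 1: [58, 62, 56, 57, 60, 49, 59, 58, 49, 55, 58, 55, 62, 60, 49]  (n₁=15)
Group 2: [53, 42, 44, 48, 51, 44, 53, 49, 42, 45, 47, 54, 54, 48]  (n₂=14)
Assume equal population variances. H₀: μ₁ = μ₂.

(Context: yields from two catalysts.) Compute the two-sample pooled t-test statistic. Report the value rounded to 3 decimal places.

x̄₁=56.467, s₁=4.406, n₁=15
x̄₂=48.143, s₂=4.348, n₂=14
s_p² = [14·4.406² + 13·4.348²]/27 = 19.1647
SE = √(s_p²·(1/15+1/14)) = 1.6268
t = (56.467−48.143)/1.6268 = 5.1166
df = 27

test statistic = 5.117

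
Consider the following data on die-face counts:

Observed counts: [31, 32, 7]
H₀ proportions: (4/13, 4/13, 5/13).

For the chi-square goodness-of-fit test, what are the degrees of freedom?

degrees of freedom = 2

df = k − 1 = 3 − 1 = 2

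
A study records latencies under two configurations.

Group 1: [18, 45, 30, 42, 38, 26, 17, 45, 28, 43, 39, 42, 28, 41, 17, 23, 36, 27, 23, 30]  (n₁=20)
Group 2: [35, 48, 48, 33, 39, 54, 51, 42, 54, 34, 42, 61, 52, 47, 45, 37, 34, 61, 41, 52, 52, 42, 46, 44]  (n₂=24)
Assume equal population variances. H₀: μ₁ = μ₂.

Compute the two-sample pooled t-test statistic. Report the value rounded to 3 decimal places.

test statistic = -5.136

x̄₁=31.900, s₁=9.597, n₁=20
x̄₂=45.583, s₂=8.081, n₂=24
s_p² = [19·9.597² + 23·8.081²]/42 = 77.4198
SE = √(s_p²·(1/20+1/24)) = 2.6640
t = (31.900−45.583)/2.6640 = -5.1364
df = 42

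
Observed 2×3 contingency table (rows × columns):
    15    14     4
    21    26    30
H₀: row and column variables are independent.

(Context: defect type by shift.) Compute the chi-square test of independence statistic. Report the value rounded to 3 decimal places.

Row totals [33, 77], col totals [36, 40, 34], n=110
χ² = (15−10.80)²/10.80 + (14−12.00)²/12.00 + (4−10.20)²/10.20 + (21−25.20)²/25.20 + (26−28.00)²/28.00 + (30−23.80)²/23.80 = 8.1933
df = 2

test statistic = 8.193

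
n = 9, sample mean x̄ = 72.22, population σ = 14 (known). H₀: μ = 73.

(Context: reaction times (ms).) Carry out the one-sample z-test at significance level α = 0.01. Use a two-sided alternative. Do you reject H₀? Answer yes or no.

reject H₀: no

SE = σ/√n = 14/√9 = 4.6667
z = (x̄−μ₀)/SE = (72.22−73)/4.6667 = -0.1671
p-value (two-sided) = 0.86726
At α=0.01: p ≥ α → fail to reject H₀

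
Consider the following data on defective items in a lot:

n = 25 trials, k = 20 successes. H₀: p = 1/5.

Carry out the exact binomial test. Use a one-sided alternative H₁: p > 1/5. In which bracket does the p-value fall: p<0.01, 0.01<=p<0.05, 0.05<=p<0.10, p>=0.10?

Exact binomial: n=25, k=20, p₀=1/5=0.2000
P(X≥20) from Σ C(n,i)·p₀^i·(1−p₀)^(n−i)
p-value (one-sided, H₁ greater) = 0.00000
→ bracket: p<0.01

p-value bracket: p<0.01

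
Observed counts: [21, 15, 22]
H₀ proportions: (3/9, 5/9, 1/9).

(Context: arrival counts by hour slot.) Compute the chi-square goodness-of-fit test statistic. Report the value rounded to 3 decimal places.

test statistic = 46.897

n = 58; E_i = n·p_i = [19.33, 32.22, 6.44]
χ² = (21−19.33)²/19.33 + (15−32.22)²/32.22 + (22−6.44)²/6.44 = 46.8966
df = 2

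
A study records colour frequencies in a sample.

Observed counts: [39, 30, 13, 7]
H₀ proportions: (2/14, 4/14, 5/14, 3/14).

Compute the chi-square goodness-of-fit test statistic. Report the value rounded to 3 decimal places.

test statistic = 73.909

n = 89; E_i = n·p_i = [12.71, 25.43, 31.79, 19.07]
χ² = (39−12.71)²/12.71 + (30−25.43)²/25.43 + (13−31.79)²/31.79 + (7−19.07)²/19.07 = 73.9086
df = 3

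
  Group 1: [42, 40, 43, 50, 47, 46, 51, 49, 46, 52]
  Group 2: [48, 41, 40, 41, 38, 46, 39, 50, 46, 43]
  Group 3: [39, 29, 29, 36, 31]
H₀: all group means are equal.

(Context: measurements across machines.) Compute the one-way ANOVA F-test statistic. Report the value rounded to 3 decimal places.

test statistic = 18.884

Group means [46.60, 43.20, 32.80], grand mean 42.480
SSB = Σnᵢ(x̄ᵢ−x̄)² = 643.440; SSW = ΣΣ(x−x̄ᵢ)² = 374.800
MSB = 643.440/2 = 321.7200; MSW = 374.800/22 = 17.0364
F = MSB/MSW = 18.8843
df = (2, 22)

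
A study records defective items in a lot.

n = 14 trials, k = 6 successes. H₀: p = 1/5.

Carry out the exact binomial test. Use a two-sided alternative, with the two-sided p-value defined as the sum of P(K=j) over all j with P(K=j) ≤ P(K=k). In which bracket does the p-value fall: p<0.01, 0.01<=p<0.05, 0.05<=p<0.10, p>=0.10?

Exact binomial: n=14, k=6, p₀=1/5=0.2000
P(X=j) = C(n,j)·p₀^j·(1−p₀)^(n−j); p = Σ P(X=j) over j with P(X=j) ≤ P(X=6)
p-value (two-sided) = 0.04385
→ bracket: 0.01<=p<0.05

p-value bracket: 0.01<=p<0.05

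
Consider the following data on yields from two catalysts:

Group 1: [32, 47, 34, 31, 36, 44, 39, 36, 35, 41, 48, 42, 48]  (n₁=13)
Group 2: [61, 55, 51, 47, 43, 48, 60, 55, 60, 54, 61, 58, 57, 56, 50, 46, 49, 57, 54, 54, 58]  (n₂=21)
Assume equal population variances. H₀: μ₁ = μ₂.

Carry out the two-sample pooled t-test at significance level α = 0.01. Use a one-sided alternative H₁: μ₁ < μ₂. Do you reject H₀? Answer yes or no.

x̄₁=39.462, s₁=6.009, n₁=13
x̄₂=54.000, s₂=5.225, n₂=21
s_p² = [12·6.009² + 20·5.225²]/32 = 30.6010
SE = √(s_p²·(1/13+1/21)) = 1.9522
t = (39.462−54.000)/1.9522 = -7.4472
df = 32
p-value (one-sided, H₁ less) = 0.00000
At α=0.01: p < α → reject H₀

reject H₀: yes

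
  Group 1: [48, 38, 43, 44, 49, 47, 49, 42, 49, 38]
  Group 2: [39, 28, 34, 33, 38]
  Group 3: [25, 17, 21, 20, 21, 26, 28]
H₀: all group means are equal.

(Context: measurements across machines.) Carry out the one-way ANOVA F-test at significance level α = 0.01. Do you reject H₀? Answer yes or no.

reject H₀: yes

Group means [44.70, 34.40, 22.57], grand mean 35.318
SSB = Σnᵢ(x̄ᵢ−x̄)² = 2021.758; SSW = ΣΣ(x−x̄ᵢ)² = 339.014
MSB = 2021.758/2 = 1010.8792; MSW = 339.014/19 = 17.8429
F = MSB/MSW = 56.6546
df = (2, 19)
p-value (upper-tail) = 0.00000
At α=0.01: p < α → reject H₀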